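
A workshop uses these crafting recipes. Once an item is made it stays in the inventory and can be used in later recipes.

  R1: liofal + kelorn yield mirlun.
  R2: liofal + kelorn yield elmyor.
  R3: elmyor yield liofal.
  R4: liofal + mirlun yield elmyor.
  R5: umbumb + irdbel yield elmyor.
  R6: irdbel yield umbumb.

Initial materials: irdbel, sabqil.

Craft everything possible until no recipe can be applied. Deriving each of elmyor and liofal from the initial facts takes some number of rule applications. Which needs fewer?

elmyor

elmyor: irdbel → umbumb (R6). umbumb + irdbel → elmyor (R5). [2 rule applications]
liofal: irdbel → umbumb (R6). umbumb + irdbel → elmyor (R5). Using R3, elmyor makes liofal. [3 rule applications]
elmyor needs fewer.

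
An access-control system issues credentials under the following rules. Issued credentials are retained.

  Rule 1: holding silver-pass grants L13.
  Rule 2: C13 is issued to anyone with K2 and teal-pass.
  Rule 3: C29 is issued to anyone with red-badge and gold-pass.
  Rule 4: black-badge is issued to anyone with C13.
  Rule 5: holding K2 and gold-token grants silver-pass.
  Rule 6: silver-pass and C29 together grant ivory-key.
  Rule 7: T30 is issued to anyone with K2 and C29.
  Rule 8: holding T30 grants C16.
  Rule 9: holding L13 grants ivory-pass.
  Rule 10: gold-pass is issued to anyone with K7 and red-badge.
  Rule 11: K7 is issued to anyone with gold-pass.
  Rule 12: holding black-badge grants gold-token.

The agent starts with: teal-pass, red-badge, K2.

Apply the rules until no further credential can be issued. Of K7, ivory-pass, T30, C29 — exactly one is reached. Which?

Holding K2 and teal-pass grants C13 (Rule 2).
Holding C13 grants black-badge (Rule 4).
Holding black-badge grants gold-token (Rule 12).
Holding K2 and gold-token grants silver-pass (Rule 5).
Holding silver-pass grants L13 (Rule 1).
Holding L13 grants ivory-pass (Rule 9).
T30 would need K2 and C29 (Rule 7), but C29 is never granted. K7 would need gold-pass (Rule 11), but gold-pass is never granted. C29 would need red-badge and gold-pass (Rule 3), but gold-pass is never granted.

ivory-pass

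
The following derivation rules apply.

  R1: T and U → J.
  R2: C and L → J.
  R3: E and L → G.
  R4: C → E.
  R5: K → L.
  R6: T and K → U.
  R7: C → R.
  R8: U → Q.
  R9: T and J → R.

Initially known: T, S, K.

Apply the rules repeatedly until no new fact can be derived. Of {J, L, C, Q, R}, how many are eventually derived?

K holds, so L follows (R5).
From T and K, R6 gives U.
U holds, so Q follows (R8).
From T and U, R1 gives J.
T and J hold, so R follows (R9).
J: reached.
L: reached.
No rule produces C, and it is not given.
Q: reached.
R: reached.
Reached: J, L, Q, and R — 4 of the 5.

4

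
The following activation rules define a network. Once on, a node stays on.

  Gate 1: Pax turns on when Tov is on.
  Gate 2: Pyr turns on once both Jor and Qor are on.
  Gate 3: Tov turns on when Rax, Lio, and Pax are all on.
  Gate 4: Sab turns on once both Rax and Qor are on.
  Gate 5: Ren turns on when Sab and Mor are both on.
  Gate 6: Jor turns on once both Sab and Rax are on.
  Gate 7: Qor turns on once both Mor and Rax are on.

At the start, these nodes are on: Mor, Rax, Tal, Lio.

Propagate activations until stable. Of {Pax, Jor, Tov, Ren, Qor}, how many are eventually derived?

3

Gate 7: Mor and Rax on → Qor on.
Rax and Qor are on, so Sab turns on (Gate 4).
Gate 5: Sab and Mor on → Ren on.
Sab and Rax are on, so Jor turns on (Gate 6).
Pax would need Tov (Gate 1), but Tov never turns on.
Jor: reached.
Tov would need Rax, Lio, and Pax (Gate 3), but Pax never turns on.
Ren: reached.
Qor: reached.
Reached: Jor, Ren, and Qor — 3 of the 5.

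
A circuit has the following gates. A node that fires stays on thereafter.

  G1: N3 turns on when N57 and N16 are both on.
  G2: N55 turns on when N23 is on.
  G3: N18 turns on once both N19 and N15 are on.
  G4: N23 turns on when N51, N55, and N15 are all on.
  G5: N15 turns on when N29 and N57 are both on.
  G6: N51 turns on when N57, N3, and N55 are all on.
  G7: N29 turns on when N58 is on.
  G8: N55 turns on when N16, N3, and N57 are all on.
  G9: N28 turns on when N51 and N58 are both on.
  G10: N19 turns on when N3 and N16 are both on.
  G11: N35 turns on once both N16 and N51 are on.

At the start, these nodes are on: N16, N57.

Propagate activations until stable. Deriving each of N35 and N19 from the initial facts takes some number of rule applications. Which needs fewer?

N19: G1: N57 and N16 on → N3 on. N3 and N16 are on, so N19 turns on (G10). [2 rule applications]
N35: N57 and N16 are on, so N3 turns on (G1). G8: N16, N3, and N57 on → N55 on. G6: N57, N3, and N55 on → N51 on. N16 and N51 are on, so N35 turns on (G11). [4 rule applications]
N19 needs fewer.

N19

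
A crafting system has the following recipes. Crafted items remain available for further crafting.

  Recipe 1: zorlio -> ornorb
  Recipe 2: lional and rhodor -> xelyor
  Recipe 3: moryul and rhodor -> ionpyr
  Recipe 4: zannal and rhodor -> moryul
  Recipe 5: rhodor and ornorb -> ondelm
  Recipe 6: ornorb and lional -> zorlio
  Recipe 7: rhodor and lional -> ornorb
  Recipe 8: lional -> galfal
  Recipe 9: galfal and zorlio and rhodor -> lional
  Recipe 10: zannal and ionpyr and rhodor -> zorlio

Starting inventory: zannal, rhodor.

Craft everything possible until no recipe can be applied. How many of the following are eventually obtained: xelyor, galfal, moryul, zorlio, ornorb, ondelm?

zannal and rhodor -> moryul (Recipe 4).
moryul and rhodor -> ionpyr (Recipe 3).
zannal and ionpyr and rhodor -> zorlio (Recipe 10).
Using Recipe 1, zorlio makes ornorb.
rhodor and ornorb -> ondelm (Recipe 5).
xelyor would need lional and rhodor (Recipe 2), but lional is never obtained.
galfal would need lional (Recipe 8), but lional is never obtained.
moryul: reached.
zorlio: reached.
ornorb: reached.
ondelm: reached.
Reached: moryul, zorlio, ornorb, and ondelm — 4 of the 6.

4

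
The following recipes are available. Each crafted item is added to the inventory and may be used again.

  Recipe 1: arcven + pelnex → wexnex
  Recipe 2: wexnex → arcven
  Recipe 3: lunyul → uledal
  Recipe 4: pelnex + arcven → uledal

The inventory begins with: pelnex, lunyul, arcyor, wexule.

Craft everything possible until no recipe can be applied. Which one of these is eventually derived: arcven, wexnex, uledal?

lunyul → uledal (Recipe 3).
wexnex would need arcven and pelnex (Recipe 1), but arcven is never obtained. arcven would need wexnex (Recipe 2), but wexnex is never obtained.

uledal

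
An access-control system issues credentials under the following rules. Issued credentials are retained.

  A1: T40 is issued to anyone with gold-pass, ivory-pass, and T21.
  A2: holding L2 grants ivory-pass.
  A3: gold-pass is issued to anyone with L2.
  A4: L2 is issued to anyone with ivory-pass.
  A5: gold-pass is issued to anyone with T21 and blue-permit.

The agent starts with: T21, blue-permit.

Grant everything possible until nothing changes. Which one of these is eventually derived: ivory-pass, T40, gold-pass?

gold-pass

Holding T21 and blue-permit grants gold-pass (A5).
T40 would need gold-pass, ivory-pass, and T21 (A1), but ivory-pass is never granted. ivory-pass would need L2 (A2), but L2 is never granted.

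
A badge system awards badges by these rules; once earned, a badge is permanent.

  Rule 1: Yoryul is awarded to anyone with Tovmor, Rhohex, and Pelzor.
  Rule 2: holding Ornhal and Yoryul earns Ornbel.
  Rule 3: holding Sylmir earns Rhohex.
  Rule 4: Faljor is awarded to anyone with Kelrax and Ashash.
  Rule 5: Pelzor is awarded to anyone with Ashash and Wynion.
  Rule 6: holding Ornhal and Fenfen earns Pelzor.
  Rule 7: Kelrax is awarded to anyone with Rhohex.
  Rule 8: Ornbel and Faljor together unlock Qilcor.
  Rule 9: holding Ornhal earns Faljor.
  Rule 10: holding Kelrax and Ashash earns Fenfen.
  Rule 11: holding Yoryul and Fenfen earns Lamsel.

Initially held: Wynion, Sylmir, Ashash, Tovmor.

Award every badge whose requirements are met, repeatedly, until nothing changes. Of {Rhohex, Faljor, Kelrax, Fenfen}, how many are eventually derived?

4

With Sylmir, Rhohex is earned (Rule 3).
With Rhohex, Kelrax is earned (Rule 7).
With Kelrax and Ashash, Fenfen is earned (Rule 10).
With Kelrax and Ashash, Faljor is earned (Rule 4).
Rhohex: reached.
Faljor: reached.
Kelrax: reached.
Fenfen: reached.
All 4 are reached.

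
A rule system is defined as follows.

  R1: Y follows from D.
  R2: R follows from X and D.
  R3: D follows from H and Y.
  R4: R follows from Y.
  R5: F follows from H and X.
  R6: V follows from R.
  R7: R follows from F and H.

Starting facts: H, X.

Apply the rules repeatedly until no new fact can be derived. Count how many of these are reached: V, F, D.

2

H and X hold, so F follows (R5).
F and H hold, so R follows (R7).
R holds, so V follows (R6).
V: reached.
F: reached.
D would need H and Y (R3), but Y is never established.
Reached: V and F — 2 of the 3.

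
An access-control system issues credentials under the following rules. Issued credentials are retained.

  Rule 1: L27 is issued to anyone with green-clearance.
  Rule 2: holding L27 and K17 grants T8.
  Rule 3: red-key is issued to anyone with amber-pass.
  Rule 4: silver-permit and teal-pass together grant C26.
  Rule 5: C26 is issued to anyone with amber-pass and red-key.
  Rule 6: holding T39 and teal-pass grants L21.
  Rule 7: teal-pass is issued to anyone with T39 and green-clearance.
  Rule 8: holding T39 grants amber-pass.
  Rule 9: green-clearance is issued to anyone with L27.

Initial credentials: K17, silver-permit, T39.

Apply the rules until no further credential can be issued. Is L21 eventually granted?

L21 would need T39 and teal-pass (Rule 6), but teal-pass is never granted.

No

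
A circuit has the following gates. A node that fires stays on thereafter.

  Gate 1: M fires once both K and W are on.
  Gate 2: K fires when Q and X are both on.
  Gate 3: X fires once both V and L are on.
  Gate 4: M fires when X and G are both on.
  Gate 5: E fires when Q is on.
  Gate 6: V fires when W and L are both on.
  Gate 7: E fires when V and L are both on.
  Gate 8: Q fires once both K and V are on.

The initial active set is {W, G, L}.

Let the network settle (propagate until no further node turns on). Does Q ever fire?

Q would need K and V (Gate 8), but K never turns on.

No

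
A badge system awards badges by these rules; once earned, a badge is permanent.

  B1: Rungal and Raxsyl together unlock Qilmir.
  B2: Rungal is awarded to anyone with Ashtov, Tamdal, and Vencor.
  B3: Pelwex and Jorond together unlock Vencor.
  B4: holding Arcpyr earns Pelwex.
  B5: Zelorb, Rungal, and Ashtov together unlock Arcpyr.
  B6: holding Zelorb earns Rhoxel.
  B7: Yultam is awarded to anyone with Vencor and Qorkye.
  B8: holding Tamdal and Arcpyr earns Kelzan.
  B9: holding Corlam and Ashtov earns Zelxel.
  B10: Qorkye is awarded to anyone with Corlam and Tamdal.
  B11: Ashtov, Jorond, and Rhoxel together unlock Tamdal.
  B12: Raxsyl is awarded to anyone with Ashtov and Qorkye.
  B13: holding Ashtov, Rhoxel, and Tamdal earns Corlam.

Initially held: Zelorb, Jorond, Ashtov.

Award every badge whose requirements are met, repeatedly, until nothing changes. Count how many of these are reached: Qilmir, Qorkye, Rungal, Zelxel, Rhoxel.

3

With Zelorb, Rhoxel is earned (B6).
With Ashtov, Jorond, and Rhoxel, Tamdal is earned (B11).
With Ashtov, Rhoxel, and Tamdal, Corlam is earned (B13).
With Corlam and Tamdal, Qorkye is earned (B10).
With Corlam and Ashtov, Zelxel is earned (B9).
Qilmir would need Rungal and Raxsyl (B1), but Rungal is never earned.
Qorkye: reached.
Rungal would need Ashtov, Tamdal, and Vencor (B2), but Vencor is never earned.
Zelxel: reached.
Rhoxel: reached.
Reached: Qorkye, Zelxel, and Rhoxel — 3 of the 5.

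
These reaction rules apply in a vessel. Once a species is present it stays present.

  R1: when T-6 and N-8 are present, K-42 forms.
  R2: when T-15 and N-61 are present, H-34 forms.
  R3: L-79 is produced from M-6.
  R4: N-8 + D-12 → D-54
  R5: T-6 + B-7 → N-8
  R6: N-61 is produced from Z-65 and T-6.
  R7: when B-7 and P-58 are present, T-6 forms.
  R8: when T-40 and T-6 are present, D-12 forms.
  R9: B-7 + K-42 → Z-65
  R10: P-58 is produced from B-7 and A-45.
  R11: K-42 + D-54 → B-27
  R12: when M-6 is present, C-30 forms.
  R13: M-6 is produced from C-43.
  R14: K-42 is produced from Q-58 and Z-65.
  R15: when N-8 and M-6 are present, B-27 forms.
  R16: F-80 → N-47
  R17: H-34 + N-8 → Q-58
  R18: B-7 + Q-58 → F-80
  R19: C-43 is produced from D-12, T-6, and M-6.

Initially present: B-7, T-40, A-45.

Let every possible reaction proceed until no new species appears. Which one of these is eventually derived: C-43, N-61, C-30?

N-61

B-7 and A-45 present → P-58 forms (R10).
B-7 and P-58 present → T-6 forms (R7).
T-6 and B-7 present → N-8 forms (R5).
T-6 and N-8 present → K-42 forms (R1).
B-7 and K-42 present → Z-65 forms (R9).
Z-65 and T-6 present → N-61 forms (R6).
C-30 would need M-6 (R12), but M-6 never forms. C-43 would need D-12, T-6, and M-6 (R19), but M-6 never forms.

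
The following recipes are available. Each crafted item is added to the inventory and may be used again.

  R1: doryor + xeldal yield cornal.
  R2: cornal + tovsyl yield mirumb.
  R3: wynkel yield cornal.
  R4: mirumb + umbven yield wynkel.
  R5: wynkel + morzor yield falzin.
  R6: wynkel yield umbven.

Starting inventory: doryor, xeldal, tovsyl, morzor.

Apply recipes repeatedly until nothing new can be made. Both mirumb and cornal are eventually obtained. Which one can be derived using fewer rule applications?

cornal

cornal: Using R1, doryor and xeldal make cornal. [1 rule application]
mirumb: Using R1, doryor and xeldal make cornal. cornal + tovsyl → mirumb (R2). [2 rule applications]
cornal needs fewer.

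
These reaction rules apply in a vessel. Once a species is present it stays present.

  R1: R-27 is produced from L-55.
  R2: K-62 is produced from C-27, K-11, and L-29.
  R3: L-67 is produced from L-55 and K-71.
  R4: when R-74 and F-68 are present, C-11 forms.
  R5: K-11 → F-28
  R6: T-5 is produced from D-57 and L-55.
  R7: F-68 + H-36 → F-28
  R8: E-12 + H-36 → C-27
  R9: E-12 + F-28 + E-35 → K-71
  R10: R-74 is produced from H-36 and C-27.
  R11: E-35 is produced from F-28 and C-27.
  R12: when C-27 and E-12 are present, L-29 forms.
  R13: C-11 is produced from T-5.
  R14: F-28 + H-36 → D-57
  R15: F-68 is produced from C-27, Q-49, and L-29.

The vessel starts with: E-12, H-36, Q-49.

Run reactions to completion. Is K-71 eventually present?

Yes

E-12 and H-36 present → C-27 forms (R8).
C-27 and E-12 present → L-29 forms (R12).
C-27, Q-49, and L-29 present → F-68 forms (R15).
F-68 and H-36 present → F-28 forms (R7).
F-28 and C-27 present → E-35 forms (R11).
E-12, F-28, and E-35 present → K-71 forms (R9).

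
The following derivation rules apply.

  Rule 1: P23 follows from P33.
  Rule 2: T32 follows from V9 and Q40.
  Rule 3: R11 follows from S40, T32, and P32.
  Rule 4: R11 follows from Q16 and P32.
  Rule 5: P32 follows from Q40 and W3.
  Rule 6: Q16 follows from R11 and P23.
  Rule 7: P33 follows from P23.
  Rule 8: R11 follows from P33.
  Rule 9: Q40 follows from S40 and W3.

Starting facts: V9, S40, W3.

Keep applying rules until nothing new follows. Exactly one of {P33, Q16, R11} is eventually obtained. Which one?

R11

From S40 and W3, Rule 9 gives Q40.
From Q40 and W3, Rule 5 gives P32.
V9 and Q40 hold, so T32 follows (Rule 2).
S40, T32, and P32 hold, so R11 follows (Rule 3).
Q16 would need R11 and P23 (Rule 6), but P23 is never established. P33 would need P23 (Rule 7), but P23 is never established.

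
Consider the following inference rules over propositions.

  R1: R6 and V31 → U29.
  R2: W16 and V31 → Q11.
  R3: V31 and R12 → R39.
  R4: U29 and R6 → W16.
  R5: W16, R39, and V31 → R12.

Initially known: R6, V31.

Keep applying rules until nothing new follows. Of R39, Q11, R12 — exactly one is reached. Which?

From R6 and V31, R1 gives U29.
From U29 and R6, R4 gives W16.
W16 and V31 hold, so Q11 follows (R2).
R39 would need V31 and R12 (R3), but R12 is never established. R12 would need W16, R39, and V31 (R5), but R39 is never established.

Q11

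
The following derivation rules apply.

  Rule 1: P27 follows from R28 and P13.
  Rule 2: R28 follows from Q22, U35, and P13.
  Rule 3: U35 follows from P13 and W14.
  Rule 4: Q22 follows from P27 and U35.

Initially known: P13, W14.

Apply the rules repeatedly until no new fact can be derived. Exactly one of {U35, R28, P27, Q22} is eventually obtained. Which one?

U35

From P13 and W14, Rule 3 gives U35.
P27 would need R28 and P13 (Rule 1), but R28 is never established. R28 would need Q22, U35, and P13 (Rule 2), but Q22 is never established. Q22 would need P27 and U35 (Rule 4), but P27 is never established.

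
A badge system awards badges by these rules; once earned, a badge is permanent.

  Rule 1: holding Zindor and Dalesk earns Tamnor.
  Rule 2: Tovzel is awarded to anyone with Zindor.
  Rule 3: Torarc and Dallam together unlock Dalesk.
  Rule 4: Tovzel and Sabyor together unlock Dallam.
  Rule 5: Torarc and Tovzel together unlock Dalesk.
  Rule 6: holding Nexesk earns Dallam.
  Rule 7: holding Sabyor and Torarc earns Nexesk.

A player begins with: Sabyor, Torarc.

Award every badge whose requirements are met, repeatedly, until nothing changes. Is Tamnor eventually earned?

No

Tamnor would need Zindor and Dalesk (Rule 1), but Zindor is never earned.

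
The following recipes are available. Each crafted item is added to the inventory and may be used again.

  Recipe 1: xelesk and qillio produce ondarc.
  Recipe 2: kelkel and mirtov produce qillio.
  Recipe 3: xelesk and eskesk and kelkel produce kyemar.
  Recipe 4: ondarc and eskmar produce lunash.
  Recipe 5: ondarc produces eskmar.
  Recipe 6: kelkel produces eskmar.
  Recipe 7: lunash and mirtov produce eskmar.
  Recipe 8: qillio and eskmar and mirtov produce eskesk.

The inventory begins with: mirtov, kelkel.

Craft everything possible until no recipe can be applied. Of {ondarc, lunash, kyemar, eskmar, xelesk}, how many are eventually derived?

1

kelkel → eskmar (Recipe 6).
ondarc would need xelesk and qillio (Recipe 1), but xelesk is never obtained.
lunash would need ondarc and eskmar (Recipe 4), but ondarc is never obtained.
kyemar would need xelesk, eskesk, and kelkel (Recipe 3), but xelesk is never obtained.
eskmar: reached.
No rule produces xelesk, and it is not given.
Reached: eskmar — 1 of the 5.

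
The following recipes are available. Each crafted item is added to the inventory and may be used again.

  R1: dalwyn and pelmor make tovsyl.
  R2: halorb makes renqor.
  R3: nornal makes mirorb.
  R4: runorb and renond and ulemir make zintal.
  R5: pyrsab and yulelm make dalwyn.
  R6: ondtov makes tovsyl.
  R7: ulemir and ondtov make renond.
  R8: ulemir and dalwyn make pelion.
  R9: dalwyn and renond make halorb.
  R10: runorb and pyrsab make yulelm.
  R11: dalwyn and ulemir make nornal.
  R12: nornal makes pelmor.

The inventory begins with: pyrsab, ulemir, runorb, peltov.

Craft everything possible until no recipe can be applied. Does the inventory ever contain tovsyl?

Yes

Using R10, runorb and pyrsab make yulelm.
pyrsab and yulelm → dalwyn (R5).
Using R11, dalwyn and ulemir make nornal.
nornal → pelmor (R12).
dalwyn and pelmor → tovsyl (R1).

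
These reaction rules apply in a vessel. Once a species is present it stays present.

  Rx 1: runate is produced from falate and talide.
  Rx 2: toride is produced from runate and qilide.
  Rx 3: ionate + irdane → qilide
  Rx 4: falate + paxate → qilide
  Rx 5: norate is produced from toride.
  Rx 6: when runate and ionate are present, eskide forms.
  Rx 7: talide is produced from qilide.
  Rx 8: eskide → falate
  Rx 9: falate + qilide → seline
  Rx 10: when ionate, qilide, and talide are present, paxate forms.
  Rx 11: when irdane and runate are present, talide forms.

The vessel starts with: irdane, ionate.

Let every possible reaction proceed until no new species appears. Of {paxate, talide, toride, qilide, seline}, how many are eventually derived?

3

ionate and irdane present → qilide forms (Rx 3).
qilide present → talide forms (Rx 7).
ionate, qilide, and talide present → paxate forms (Rx 10).
paxate: reached.
talide: reached.
toride would need runate and qilide (Rx 2), but runate never forms.
qilide: reached.
seline would need falate and qilide (Rx 9), but falate never forms.
Reached: paxate, talide, and qilide — 3 of the 5.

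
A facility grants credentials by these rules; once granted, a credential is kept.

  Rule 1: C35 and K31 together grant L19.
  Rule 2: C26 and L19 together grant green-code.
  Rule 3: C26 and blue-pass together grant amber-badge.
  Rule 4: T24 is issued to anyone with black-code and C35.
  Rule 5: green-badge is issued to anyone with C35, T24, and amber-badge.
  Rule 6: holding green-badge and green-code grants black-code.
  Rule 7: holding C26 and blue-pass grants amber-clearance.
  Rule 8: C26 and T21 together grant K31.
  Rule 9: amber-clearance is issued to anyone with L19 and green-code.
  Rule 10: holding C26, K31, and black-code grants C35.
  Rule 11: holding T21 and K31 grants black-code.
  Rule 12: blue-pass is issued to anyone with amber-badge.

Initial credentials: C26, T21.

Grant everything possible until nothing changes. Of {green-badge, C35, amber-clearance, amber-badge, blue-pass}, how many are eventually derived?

2

Holding C26 and T21 grants K31 (Rule 8).
Holding T21 and K31 grants black-code (Rule 11).
Holding C26, K31, and black-code grants C35 (Rule 10).
Holding C35 and K31 grants L19 (Rule 1).
Holding C26 and L19 grants green-code (Rule 2).
Holding L19 and green-code grants amber-clearance (Rule 9).
green-badge would need C35, T24, and amber-badge (Rule 5), but amber-badge is never granted.
C35: reached.
amber-clearance: reached.
amber-badge would need C26 and blue-pass (Rule 3), but blue-pass is never granted.
blue-pass would need amber-badge (Rule 12), but amber-badge is never granted.
Reached: C35 and amber-clearance — 2 of the 5.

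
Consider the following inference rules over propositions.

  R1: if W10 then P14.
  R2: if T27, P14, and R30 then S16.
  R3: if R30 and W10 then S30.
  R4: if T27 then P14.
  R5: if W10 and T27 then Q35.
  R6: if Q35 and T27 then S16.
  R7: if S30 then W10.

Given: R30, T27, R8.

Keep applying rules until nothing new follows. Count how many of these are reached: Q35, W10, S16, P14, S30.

T27 holds, so P14 follows (R4).
From T27, P14, and R30, R2 gives S16.
Q35 would need W10 and T27 (R5), but W10 is never established.
W10 would need S30 (R7), but S30 is never established.
S16: reached.
P14: reached.
S30 would need R30 and W10 (R3), but W10 is never established.
Reached: S16 and P14 — 2 of the 5.

2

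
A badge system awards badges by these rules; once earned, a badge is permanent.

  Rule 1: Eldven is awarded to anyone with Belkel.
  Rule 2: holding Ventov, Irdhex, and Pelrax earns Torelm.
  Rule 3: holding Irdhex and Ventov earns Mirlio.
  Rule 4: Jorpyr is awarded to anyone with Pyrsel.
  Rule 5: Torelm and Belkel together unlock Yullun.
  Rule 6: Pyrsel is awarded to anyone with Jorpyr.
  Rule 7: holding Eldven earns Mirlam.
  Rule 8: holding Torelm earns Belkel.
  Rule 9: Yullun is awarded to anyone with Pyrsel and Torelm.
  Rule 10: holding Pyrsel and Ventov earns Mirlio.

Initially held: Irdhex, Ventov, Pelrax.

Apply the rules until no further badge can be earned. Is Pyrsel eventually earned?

Pyrsel would need Jorpyr (Rule 6), but Jorpyr is never earned.

No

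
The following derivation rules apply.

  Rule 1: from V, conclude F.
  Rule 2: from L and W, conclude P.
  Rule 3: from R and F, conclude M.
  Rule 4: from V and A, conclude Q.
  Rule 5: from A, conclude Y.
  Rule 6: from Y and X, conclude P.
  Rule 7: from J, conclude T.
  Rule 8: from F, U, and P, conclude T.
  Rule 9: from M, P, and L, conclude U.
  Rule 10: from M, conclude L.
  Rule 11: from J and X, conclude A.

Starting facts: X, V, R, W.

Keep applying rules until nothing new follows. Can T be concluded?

V holds, so F follows (Rule 1).
R and F hold, so M follows (Rule 3).
M holds, so L follows (Rule 10).
From L and W, Rule 2 gives P.
M, P, and L hold, so U follows (Rule 9).
From F, U, and P, Rule 8 gives T.

Yes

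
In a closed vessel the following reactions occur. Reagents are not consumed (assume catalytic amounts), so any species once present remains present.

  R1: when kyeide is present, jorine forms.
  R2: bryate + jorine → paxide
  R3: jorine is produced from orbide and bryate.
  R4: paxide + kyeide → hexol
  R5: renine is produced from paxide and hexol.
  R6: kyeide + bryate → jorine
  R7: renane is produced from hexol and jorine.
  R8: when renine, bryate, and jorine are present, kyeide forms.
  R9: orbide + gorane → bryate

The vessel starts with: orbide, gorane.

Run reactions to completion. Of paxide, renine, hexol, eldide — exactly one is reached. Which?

orbide and gorane present → bryate forms (R9).
orbide and bryate present → jorine forms (R3).
bryate and jorine present → paxide forms (R2).
renine would need paxide and hexol (R5), but hexol never forms. hexol would need paxide and kyeide (R4), but kyeide never forms. No rule produces eldide, and it is not given.

paxide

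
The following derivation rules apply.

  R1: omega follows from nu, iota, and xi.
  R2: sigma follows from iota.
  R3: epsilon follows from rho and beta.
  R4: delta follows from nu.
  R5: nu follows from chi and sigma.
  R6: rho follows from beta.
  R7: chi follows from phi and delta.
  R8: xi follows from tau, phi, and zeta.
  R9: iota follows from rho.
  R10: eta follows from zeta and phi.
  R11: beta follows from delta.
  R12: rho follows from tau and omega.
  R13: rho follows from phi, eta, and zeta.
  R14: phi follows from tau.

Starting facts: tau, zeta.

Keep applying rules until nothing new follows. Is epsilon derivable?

epsilon would need rho and beta (R3), but beta is never established.

No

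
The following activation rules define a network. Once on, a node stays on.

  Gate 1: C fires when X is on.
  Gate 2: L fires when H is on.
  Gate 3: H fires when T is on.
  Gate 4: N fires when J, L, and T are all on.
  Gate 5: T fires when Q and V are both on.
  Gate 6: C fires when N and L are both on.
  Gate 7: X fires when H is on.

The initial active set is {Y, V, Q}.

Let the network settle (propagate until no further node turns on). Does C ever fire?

Yes

Q and V are on, so T fires (Gate 5).
Gate 3: T on → H on.
H is on, so X fires (Gate 7).
X is on, so C fires (Gate 1).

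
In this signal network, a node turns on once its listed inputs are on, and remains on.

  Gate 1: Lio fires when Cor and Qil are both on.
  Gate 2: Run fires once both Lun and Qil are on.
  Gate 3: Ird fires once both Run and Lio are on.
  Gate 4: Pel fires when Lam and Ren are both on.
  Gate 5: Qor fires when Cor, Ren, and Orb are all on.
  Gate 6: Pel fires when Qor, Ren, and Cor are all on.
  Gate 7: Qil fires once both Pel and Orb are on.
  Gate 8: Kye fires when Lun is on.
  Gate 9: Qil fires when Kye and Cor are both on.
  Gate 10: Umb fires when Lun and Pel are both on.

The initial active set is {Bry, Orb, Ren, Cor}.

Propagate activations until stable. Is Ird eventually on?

Ird would need Run and Lio (Gate 3), but Run never turns on.

No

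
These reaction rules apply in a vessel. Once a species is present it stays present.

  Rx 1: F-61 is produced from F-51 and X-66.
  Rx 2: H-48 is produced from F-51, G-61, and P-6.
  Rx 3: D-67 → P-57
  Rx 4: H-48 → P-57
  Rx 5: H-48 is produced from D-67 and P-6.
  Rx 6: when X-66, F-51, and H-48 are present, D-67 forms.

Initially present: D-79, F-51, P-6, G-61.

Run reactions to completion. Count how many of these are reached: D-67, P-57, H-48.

F-51, G-61, and P-6 present → H-48 forms (Rx 2).
H-48 present → P-57 forms (Rx 4).
D-67 would need X-66, F-51, and H-48 (Rx 6), but X-66 never forms.
P-57: reached.
H-48: reached.
Reached: P-57 and H-48 — 2 of the 3.

2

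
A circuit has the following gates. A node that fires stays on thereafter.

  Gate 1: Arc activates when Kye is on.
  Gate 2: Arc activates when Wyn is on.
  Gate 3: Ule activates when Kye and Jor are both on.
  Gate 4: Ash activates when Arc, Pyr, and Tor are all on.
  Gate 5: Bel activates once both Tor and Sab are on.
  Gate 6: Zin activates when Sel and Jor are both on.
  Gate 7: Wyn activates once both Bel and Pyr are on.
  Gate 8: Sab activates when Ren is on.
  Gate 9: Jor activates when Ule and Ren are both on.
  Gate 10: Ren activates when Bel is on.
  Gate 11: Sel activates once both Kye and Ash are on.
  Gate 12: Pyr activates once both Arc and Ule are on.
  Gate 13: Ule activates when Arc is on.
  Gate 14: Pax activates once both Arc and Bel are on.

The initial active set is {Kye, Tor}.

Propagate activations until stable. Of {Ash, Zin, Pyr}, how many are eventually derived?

2

Kye is on, so Arc activates (Gate 1).
Gate 13: Arc on → Ule on.
Arc and Ule are on, so Pyr activates (Gate 12).
Gate 4: Arc, Pyr, and Tor on → Ash on.
Ash: reached.
Zin would need Sel and Jor (Gate 6), but Jor never turns on.
Pyr: reached.
Reached: Ash and Pyr — 2 of the 3.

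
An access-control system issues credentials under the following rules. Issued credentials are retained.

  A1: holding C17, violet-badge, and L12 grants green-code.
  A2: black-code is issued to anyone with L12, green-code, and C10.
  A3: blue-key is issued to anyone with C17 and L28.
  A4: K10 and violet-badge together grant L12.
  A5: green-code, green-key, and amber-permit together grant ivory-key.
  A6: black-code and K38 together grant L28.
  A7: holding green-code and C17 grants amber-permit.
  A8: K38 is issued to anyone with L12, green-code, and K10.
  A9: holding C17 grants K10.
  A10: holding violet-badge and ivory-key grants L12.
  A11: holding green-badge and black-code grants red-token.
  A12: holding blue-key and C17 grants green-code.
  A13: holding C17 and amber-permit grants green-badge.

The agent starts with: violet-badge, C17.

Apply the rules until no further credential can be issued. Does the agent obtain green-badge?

Holding C17 grants K10 (A9).
Holding K10 and violet-badge grants L12 (A4).
Holding C17, violet-badge, and L12 grants green-code (A1).
Holding green-code and C17 grants amber-permit (A7).
Holding C17 and amber-permit grants green-badge (A13).

Yes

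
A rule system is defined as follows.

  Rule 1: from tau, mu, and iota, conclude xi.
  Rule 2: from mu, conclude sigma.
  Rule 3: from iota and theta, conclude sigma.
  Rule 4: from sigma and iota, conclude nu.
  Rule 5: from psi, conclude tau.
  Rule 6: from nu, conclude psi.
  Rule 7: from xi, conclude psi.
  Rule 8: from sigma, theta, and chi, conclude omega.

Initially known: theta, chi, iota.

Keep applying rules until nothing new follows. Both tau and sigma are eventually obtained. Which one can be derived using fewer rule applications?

sigma

sigma: From iota and theta, Rule 3 gives sigma. [1 rule application]
tau: From iota and theta, Rule 3 gives sigma. sigma and iota hold, so nu follows (Rule 4). From nu, Rule 6 gives psi. From psi, Rule 5 gives tau. [4 rule applications]
sigma needs fewer.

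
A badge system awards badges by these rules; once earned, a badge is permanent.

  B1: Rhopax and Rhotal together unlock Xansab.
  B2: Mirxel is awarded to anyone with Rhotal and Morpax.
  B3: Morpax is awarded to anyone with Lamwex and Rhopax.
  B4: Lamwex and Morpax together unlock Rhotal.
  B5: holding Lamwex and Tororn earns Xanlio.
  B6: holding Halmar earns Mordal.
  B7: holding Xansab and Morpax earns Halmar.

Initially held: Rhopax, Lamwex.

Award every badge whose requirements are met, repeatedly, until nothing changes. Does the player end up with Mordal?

Yes

With Lamwex and Rhopax, Morpax is earned (B3).
With Lamwex and Morpax, Rhotal is earned (B4).
With Rhopax and Rhotal, Xansab is earned (B1).
With Xansab and Morpax, Halmar is earned (B7).
With Halmar, Mordal is earned (B6).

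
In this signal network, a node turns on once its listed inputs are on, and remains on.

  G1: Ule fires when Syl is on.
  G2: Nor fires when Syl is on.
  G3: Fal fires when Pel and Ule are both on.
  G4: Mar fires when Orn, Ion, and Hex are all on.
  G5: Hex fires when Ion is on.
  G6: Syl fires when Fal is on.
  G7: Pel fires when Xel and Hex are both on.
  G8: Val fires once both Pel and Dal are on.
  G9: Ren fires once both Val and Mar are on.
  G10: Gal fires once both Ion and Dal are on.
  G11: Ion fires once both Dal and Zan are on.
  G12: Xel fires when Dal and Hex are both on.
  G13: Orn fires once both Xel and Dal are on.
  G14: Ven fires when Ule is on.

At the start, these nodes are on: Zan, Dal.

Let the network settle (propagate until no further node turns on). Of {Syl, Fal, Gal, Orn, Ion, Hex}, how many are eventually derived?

4

Dal and Zan are on, so Ion fires (G11).
G10: Ion and Dal on → Gal on.
G5: Ion on → Hex on.
Dal and Hex are on, so Xel fires (G12).
G13: Xel and Dal on → Orn on.
Syl would need Fal (G6), but Fal never turns on.
Fal would need Pel and Ule (G3), but Ule never turns on.
Gal: reached.
Orn: reached.
Ion: reached.
Hex: reached.
Reached: Gal, Orn, Ion, and Hex — 4 of the 6.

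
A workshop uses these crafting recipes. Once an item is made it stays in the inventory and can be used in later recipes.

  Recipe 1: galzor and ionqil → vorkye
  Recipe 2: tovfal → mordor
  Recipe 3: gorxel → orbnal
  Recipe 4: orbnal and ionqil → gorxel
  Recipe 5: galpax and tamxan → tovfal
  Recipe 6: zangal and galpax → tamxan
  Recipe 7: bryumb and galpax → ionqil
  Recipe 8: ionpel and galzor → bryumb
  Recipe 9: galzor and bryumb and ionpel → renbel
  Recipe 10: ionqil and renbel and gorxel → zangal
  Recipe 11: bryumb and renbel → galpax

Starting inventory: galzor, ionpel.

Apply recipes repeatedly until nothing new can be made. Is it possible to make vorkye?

Yes

Using Recipe 8, ionpel and galzor make bryumb.
Using Recipe 9, galzor, bryumb, and ionpel make renbel.
bryumb and renbel → galpax (Recipe 11).
Using Recipe 7, bryumb and galpax make ionqil.
Using Recipe 1, galzor and ionqil make vorkye.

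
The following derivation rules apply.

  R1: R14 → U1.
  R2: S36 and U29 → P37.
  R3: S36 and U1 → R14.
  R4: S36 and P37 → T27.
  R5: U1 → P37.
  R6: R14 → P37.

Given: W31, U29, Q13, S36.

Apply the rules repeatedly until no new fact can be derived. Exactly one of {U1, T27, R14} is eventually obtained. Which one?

T27

S36 and U29 hold, so P37 follows (R2).
S36 and P37 hold, so T27 follows (R4).
U1 would need R14 (R1), but R14 is never established. R14 would need S36 and U1 (R3), but U1 is never established.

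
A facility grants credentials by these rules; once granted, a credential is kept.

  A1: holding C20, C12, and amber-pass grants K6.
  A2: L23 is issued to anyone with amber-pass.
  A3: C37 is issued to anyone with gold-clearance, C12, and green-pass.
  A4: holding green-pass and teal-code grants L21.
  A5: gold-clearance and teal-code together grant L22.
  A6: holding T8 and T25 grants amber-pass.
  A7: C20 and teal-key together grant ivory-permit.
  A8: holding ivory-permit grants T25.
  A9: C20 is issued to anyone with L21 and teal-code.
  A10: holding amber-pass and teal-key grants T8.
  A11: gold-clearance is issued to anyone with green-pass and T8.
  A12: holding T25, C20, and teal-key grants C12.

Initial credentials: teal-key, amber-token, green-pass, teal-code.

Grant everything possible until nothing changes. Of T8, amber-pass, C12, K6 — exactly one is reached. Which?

Holding green-pass and teal-code grants L21 (A4).
Holding L21 and teal-code grants C20 (A9).
Holding C20 and teal-key grants ivory-permit (A7).
Holding ivory-permit grants T25 (A8).
Holding T25, C20, and teal-key grants C12 (A12).
T8 would need amber-pass and teal-key (A10), but amber-pass is never granted. K6 would need C20, C12, and amber-pass (A1), but amber-pass is never granted. amber-pass would need T8 and T25 (A6), but T8 is never granted.

C12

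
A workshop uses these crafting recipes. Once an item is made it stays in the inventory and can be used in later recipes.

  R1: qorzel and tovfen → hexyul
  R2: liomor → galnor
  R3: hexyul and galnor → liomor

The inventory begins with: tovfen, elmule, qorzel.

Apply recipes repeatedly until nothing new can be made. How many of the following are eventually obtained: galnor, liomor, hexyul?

1

qorzel and tovfen → hexyul (R1).
galnor would need liomor (R2), but liomor is never obtained.
liomor would need hexyul and galnor (R3), but galnor is never obtained.
hexyul: reached.
Reached: hexyul — 1 of the 3.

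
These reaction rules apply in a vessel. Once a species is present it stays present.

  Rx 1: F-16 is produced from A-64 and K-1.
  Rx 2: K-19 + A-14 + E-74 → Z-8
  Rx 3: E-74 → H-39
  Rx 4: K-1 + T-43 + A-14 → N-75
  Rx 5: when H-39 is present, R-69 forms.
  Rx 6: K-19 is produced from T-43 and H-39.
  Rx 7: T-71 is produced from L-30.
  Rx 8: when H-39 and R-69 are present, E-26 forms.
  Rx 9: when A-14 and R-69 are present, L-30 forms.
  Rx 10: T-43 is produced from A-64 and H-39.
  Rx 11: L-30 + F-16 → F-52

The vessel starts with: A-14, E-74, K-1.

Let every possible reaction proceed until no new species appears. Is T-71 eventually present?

Yes

E-74 present → H-39 forms (Rx 3).
H-39 present → R-69 forms (Rx 5).
A-14 and R-69 present → L-30 forms (Rx 9).
L-30 present → T-71 forms (Rx 7).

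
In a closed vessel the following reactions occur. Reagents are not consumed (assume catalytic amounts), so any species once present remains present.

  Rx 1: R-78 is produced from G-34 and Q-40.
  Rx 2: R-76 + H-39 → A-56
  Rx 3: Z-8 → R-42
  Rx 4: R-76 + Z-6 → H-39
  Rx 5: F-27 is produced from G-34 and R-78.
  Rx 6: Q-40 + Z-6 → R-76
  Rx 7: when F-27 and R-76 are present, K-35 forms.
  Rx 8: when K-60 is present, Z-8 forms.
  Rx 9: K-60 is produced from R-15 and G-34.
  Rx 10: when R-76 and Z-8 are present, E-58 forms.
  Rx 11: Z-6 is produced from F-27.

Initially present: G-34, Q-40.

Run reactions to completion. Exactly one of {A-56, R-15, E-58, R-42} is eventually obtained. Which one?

G-34 and Q-40 present → R-78 forms (Rx 1).
G-34 and R-78 present → F-27 forms (Rx 5).
F-27 present → Z-6 forms (Rx 11).
Q-40 and Z-6 present → R-76 forms (Rx 6).
R-76 and Z-6 present → H-39 forms (Rx 4).
R-76 and H-39 present → A-56 forms (Rx 2).
No rule produces R-15, and it is not given. R-42 would need Z-8 (Rx 3), but Z-8 never forms. E-58 would need R-76 and Z-8 (Rx 10), but Z-8 never forms.

A-56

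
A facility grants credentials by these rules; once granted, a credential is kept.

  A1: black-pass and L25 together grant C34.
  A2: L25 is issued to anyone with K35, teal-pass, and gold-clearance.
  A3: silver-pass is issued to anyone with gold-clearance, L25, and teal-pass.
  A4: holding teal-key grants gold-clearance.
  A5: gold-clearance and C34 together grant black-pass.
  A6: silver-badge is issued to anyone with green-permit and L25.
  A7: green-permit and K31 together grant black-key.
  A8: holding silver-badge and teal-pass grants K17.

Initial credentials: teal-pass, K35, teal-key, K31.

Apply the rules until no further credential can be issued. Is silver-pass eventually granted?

Yes

Holding teal-key grants gold-clearance (A4).
Holding K35, teal-pass, and gold-clearance grants L25 (A2).
Holding gold-clearance, L25, and teal-pass grants silver-pass (A3).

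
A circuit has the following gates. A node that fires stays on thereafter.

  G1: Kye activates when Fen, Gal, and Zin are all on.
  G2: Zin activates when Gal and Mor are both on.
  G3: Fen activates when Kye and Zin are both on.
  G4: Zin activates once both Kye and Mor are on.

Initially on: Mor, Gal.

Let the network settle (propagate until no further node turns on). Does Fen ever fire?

No

Fen would need Kye and Zin (G3), but Kye never turns on.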